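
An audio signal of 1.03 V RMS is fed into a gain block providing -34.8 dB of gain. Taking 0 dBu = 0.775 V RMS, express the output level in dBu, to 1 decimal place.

-32.3 dBu

Input level: 20·log₁₀(1.03/0.775) = 2.47 dBu.
Output: 2.47 − 34.8 = -32.3 dBu.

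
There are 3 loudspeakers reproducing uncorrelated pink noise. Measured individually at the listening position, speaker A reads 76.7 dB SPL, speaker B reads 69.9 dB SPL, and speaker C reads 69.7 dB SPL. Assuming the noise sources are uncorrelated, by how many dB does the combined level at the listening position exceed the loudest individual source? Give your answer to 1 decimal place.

Incoherent sources sum as intensities:
L_total = 10·log₁₀(10^(76.7/10) + 10^(69.9/10) + 10^(69.7/10)) = 78.19 dB SPL.
Excess over the loudest (76.7 dB): 78.19 − 76.7 = 1.5 dB.

1.5 dB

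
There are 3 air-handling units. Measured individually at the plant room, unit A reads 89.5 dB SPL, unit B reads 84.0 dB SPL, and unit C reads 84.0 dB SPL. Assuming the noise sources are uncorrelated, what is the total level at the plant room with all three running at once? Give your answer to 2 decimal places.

91.44 dB SPL

Add the sources as powers (linear), then convert back to dB:
L_total = 10·log₁₀(10^(89.5/10) + 10^(84.0/10) + 10^(84.0/10)) = 10·log₁₀(1394000000) = 91.44 dB SPL.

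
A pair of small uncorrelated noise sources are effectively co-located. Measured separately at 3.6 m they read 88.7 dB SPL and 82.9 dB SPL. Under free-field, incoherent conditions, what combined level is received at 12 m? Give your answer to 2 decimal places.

79.26 dB SPL

Combined at 3.6 m: 10·log₁₀(10^(88.7/10)+10^(82.9/10)) = 89.714 dB SPL.
Then apply −20·log₁₀(12/3.6) = -10.458 dB → 79.26 dB SPL.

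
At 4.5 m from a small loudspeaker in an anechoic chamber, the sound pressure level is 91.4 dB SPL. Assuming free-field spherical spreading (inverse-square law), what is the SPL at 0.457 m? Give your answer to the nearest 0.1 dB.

111.3 dB SPL

For a point source in a free field, ΔL = −20·log₁₀(d₂/d₁).
ΔL = −20·log₁₀(0.457/4.5) = 19.87 dB, so L₂ = 91.4 + (19.87) = 111.3 dB SPL.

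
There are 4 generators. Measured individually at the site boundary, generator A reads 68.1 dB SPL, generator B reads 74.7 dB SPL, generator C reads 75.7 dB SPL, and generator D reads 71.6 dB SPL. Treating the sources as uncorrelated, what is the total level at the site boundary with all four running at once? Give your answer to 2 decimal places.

79.42 dB SPL

Add the sources as powers (linear), then convert back to dB:
L_total = 10·log₁₀(10^(68.1/10) + 10^(74.7/10) + 10^(75.7/10) + 10^(71.6/10)) = 10·log₁₀(87580000) = 79.42 dB SPL.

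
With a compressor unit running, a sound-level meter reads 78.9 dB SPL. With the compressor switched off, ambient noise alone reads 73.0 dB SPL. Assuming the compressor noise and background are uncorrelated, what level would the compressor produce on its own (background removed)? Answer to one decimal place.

Remove the background by subtracting linear intensities:
L_src = 10·log₁₀(10^(78.9/10) − 10^(73.0/10)) = 10·log₁₀(57670000) = 77.6 dB SPL.

77.6 dB SPL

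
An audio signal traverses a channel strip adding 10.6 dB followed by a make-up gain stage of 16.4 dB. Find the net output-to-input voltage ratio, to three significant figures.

Net gain = 10.6 + 16.4 = 27.0 dB.
Voltage ratio = 10^(27.0/20) = 22.4.

22.4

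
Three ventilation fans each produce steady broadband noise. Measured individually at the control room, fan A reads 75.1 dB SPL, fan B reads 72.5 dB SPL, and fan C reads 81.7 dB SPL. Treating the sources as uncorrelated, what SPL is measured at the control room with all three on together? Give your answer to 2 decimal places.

Add the sources as powers (linear), then convert back to dB:
L_total = 10·log₁₀(10^(75.1/10) + 10^(72.5/10) + 10^(81.7/10)) = 10·log₁₀(198100000) = 82.97 dB SPL.

82.97 dB SPL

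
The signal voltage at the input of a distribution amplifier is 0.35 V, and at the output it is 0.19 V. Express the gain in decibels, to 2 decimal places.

-5.31 dB

For a voltage ratio, dB = 20·log₁₀(V₂/V₁).
20·log₁₀(0.19/0.35) = 20·log₁₀(0.5429) = -5.31 dB.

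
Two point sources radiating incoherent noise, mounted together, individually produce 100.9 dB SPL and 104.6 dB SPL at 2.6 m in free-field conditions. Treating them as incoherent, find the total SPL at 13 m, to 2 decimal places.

92.16 dB SPL

Combined at 2.6 m: 10·log₁₀(10^(100.9/10)+10^(104.6/10)) = 106.143 dB SPL.
Then apply −20·log₁₀(13/2.6) = -13.979 dB → 92.16 dB SPL.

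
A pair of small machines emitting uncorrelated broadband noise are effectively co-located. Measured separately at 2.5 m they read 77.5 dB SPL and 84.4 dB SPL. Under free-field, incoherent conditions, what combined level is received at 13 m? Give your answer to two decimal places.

Combined at 2.5 m: 10·log₁₀(10^(77.5/10)+10^(84.4/10)) = 85.207 dB SPL.
Then apply −20·log₁₀(13/2.5) = -14.320 dB → 70.89 dB SPL.

70.89 dB SPL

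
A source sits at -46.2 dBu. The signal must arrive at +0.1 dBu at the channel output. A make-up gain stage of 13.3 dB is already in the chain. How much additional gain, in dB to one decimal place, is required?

The required make-up gain is the shortfall in the dB sum.
G = +0.1 − (-46.2) − 13.3 = 33.0 dB.

33.0 dB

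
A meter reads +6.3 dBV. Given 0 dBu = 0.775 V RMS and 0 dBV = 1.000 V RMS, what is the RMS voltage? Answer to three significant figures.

V = 1.000 V × 10^(+6.3/20).
= 1.000 × 2.065 = 2.07 V.

2.07 V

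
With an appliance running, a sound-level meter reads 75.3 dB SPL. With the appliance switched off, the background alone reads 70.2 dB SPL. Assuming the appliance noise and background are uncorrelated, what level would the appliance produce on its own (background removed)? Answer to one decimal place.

Background correction is a power subtraction:
L_src = 10·log₁₀(10^(75.3/10) − 10^(70.2/10)) = 10·log₁₀(23410000) = 73.7 dB SPL.

73.7 dB SPL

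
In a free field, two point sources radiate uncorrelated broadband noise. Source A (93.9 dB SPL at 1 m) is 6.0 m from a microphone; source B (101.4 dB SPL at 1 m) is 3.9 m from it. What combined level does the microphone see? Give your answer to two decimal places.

89.89 dB SPL

At the listener: L_A = 93.9 − 20·log₁₀(6.0) = 78.337 dB; L_B = 101.4 − 20·log₁₀(3.9) = 89.579 dB.
Combined: 10·log₁₀(10^(78.337/10)+10^(89.579/10)) = 89.89 dB SPL.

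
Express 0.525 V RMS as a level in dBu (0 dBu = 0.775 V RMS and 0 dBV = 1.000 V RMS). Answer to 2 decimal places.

-3.38 dBu

dBu = 20·log₁₀(V / 0.775 V).
20·log₁₀(0.525/0.775) = -3.38 dBu.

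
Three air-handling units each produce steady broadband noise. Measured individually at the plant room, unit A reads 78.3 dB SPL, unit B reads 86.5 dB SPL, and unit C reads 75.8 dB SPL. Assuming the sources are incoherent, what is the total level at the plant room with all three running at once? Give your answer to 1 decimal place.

Add the sources as powers (linear), then convert back to dB:
L_total = 10·log₁₀(10^(78.3/10) + 10^(86.5/10) + 10^(75.8/10)) = 10·log₁₀(552300000) = 87.4 dB SPL.

87.4 dB SPL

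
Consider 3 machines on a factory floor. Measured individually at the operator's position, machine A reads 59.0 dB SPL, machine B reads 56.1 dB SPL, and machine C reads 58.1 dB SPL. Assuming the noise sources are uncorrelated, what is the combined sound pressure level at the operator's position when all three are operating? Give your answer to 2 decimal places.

62.67 dB SPL

Incoherent sources sum as intensities:
L_total = 10·log₁₀(10^(59.0/10) + 10^(56.1/10) + 10^(58.1/10)) = 10·log₁₀(1847000) = 62.67 dB SPL.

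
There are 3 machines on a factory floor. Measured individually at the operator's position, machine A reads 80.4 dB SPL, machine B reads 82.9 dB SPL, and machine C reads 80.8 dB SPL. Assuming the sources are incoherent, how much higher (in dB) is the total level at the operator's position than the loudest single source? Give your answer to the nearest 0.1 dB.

Incoherent sources sum as intensities:
L_total = 10·log₁₀(10^(80.4/10) + 10^(82.9/10) + 10^(80.8/10)) = 86.28 dB SPL.
Excess over the loudest (82.9 dB): 86.28 − 82.9 = 3.4 dB.

3.4 dB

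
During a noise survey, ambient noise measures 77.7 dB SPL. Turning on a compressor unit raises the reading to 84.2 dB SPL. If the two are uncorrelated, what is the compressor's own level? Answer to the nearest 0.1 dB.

83.1 dB SPL

Remove the background by subtracting linear intensities:
L_src = 10·log₁₀(10^(84.2/10) − 10^(77.7/10)) = 10·log₁₀(204100000) = 83.1 dB SPL.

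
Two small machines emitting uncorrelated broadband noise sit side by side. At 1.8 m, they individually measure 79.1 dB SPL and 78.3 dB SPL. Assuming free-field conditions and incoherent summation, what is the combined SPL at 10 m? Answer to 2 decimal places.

66.83 dB SPL

Combined at 1.8 m: 10·log₁₀(10^(79.1/10)+10^(78.3/10)) = 81.729 dB SPL.
Then apply −20·log₁₀(10/1.8) = -14.895 dB → 66.83 dB SPL.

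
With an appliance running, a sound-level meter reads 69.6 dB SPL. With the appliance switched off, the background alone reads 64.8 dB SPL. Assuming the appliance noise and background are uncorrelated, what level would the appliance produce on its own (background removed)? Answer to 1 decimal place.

Subtract intensities: L_src = 10·log₁₀(10^(L_total/10) − 10^(L_bg/10)).
L_src = 10·log₁₀(10^(69.6/10) − 10^(64.8/10)) = 10·log₁₀(6100000) = 67.9 dB SPL.

67.9 dB SPL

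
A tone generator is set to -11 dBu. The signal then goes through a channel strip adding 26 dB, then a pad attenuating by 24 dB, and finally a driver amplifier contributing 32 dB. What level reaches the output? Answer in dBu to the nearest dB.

+23 dBu

In dB, series stages simply add:
-11 + 26 − 24 + 32 = +23 dBu.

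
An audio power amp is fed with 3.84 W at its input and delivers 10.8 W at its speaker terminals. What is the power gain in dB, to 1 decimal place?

4.5 dB

Power ratio → dB uses the 10·log₁₀ form:
10·log₁₀(10.8/3.84) = 10·log₁₀(2.813) = 4.5 dB.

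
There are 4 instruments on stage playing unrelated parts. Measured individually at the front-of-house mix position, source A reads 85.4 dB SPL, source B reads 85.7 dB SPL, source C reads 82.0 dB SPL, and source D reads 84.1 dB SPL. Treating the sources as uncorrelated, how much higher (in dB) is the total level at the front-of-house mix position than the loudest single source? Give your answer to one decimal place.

4.8 dB

Incoherent sources sum as intensities:
L_total = 10·log₁₀(10^(85.4/10) + 10^(85.7/10) + 10^(82.0/10) + 10^(84.1/10)) = 90.55 dB SPL.
Excess over the loudest (85.7 dB): 90.55 − 85.7 = 4.8 dB.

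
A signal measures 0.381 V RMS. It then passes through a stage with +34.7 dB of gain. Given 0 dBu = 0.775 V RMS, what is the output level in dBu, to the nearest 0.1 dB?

Input level: 20·log₁₀(0.381/0.775) = -6.17 dBu.
Output: -6.17 + 34.7 = +28.5 dBu.

+28.5 dBu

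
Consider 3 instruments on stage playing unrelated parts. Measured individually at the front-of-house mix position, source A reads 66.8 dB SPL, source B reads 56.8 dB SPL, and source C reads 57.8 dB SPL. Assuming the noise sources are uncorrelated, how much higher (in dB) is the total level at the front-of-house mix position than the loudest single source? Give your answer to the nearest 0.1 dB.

0.9 dB

Uncorrelated sources add in intensity (power), not in dB.
L_total = 10·log₁₀(10^(66.8/10) + 10^(56.8/10) + 10^(57.8/10)) = 67.68 dB SPL.
Excess over the loudest (66.8 dB): 67.68 − 66.8 = 0.9 dB.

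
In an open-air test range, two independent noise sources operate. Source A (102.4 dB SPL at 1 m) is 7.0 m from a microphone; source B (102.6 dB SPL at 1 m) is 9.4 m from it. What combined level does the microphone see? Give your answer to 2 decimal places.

At the listener: L_A = 102.4 − 20·log₁₀(7.0) = 85.498 dB; L_B = 102.6 − 20·log₁₀(9.4) = 83.137 dB.
Combined: 10·log₁₀(10^(85.498/10)+10^(83.137/10)) = 87.49 dB SPL.

87.49 dB SPL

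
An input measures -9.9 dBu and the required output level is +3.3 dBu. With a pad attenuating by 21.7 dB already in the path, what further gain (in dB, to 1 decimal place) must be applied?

The required make-up gain is the shortfall in the dB sum.
G = +3.3 − (-9.9) + 21.7 = 34.9 dB.

34.9 dB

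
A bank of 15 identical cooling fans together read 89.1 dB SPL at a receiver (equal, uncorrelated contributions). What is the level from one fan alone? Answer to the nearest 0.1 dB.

77.3 dB SPL

15 equal incoherent sources add 10·log₁₀(15) = 11.76 dB over one source.
L_one = 89.1 − 11.76 = 77.3 dB SPL.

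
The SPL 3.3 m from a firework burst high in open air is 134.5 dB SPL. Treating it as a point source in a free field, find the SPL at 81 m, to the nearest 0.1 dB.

Inverse-square spreading gives ΔL = −20·log₁₀(d₂/d₁).
ΔL = −20·log₁₀(81/3.3) = -27.80 dB, so L₂ = 134.5 + (-27.80) = 106.7 dB SPL.

106.7 dB SPL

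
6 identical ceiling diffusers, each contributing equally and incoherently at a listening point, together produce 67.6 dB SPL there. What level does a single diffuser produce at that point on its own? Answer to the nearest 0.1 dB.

59.8 dB SPL

6 equal incoherent sources add 10·log₁₀(6) = 7.78 dB over one source.
L_one = 67.6 − 7.78 = 59.8 dB SPL.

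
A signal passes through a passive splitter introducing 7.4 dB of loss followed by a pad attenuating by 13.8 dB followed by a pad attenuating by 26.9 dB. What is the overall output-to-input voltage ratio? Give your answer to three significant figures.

Net gain = (−7.4) + (−13.8) + (−26.9) = -48.1 dB.
Voltage ratio = 10^(-48.1/20) = 0.00394.

0.00394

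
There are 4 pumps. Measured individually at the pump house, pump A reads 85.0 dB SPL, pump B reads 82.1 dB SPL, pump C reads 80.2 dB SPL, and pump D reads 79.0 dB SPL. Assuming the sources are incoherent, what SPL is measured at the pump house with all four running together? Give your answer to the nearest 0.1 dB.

Uncorrelated sources add in intensity (power), not in dB.
L_total = 10·log₁₀(10^(85.0/10) + 10^(82.1/10) + 10^(80.2/10) + 10^(79.0/10)) = 10·log₁₀(662600000) = 88.2 dB SPL.

88.2 dB SPL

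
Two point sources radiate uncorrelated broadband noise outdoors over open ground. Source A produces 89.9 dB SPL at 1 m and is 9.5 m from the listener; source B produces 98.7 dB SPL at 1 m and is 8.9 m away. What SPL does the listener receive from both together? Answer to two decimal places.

80.19 dB SPL

At the listener: L_A = 89.9 − 20·log₁₀(9.5) = 70.346 dB; L_B = 98.7 − 20·log₁₀(8.9) = 79.712 dB.
Combined: 10·log₁₀(10^(70.346/10)+10^(79.712/10)) = 80.19 dB SPL.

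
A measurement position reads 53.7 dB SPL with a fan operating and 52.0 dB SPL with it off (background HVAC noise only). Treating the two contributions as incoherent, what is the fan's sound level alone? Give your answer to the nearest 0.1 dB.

Remove the background by subtracting linear intensities:
L_src = 10·log₁₀(10^(53.7/10) − 10^(52.0/10)) = 10·log₁₀(75930) = 48.8 dB SPL.

48.8 dB SPL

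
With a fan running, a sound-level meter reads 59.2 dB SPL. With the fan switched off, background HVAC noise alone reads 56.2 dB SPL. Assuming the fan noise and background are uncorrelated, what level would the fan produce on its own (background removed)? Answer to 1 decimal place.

56.2 dB SPL

Background correction is a power subtraction:
L_src = 10·log₁₀(10^(59.2/10) − 10^(56.2/10)) = 10·log₁₀(414900) = 56.2 dB SPL.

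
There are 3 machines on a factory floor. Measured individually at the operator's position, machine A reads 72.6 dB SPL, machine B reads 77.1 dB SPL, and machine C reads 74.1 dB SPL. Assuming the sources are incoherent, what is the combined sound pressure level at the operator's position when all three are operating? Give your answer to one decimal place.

Uncorrelated sources add in intensity (power), not in dB.
L_total = 10·log₁₀(10^(72.6/10) + 10^(77.1/10) + 10^(74.1/10)) = 10·log₁₀(95190000) = 79.8 dB SPL.

79.8 dB SPL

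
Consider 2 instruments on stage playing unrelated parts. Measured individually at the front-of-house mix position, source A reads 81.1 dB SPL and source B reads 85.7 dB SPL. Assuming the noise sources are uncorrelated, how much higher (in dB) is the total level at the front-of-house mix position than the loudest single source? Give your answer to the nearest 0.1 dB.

Add the sources as powers (linear), then convert back to dB:
L_total = 10·log₁₀(10^(81.1/10) + 10^(85.7/10)) = 86.99 dB SPL.
Excess over the loudest (85.7 dB): 86.99 − 85.7 = 1.3 dB.

1.3 dB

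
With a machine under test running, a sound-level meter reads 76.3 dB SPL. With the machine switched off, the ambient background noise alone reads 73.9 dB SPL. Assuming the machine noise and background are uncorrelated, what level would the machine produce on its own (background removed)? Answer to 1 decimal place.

72.6 dB SPL

Subtract intensities: L_src = 10·log₁₀(10^(L_total/10) − 10^(L_bg/10)).
L_src = 10·log₁₀(10^(76.3/10) − 10^(73.9/10)) = 10·log₁₀(18110000) = 72.6 dB SPL.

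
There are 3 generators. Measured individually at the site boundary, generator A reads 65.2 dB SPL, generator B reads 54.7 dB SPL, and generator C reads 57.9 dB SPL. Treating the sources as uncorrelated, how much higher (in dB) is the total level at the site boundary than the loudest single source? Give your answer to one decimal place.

Uncorrelated sources add in intensity (power), not in dB.
L_total = 10·log₁₀(10^(65.2/10) + 10^(54.7/10) + 10^(57.9/10)) = 66.26 dB SPL.
Excess over the loudest (65.2 dB): 66.26 − 65.2 = 1.1 dB.

1.1 dB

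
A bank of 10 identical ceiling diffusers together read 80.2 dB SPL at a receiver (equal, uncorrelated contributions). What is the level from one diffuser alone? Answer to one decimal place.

10 equal incoherent sources add 10·log₁₀(10) = 10.00 dB over one source.
L_one = 80.2 − 10.00 = 70.2 dB SPL.

70.2 dB SPL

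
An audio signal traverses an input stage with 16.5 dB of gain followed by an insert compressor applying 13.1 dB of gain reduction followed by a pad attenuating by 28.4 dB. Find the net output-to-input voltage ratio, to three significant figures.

0.0562

Net gain = 16.5 + (−13.1) + (−28.4) = -25.0 dB.
Voltage ratio = 10^(-25.0/20) = 0.0562.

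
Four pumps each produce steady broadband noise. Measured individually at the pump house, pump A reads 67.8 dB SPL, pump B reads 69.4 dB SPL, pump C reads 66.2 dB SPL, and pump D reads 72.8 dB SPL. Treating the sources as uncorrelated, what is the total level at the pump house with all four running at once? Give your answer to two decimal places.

Uncorrelated sources add in intensity (power), not in dB.
L_total = 10·log₁₀(10^(67.8/10) + 10^(69.4/10) + 10^(66.2/10) + 10^(72.8/10)) = 10·log₁₀(37960000) = 75.79 dB SPL.

75.79 dB SPL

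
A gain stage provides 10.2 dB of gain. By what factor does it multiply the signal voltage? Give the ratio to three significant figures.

Voltage ratio = 10^(dB/20).
10^(10.2/20) = 10^(0.5100) = 3.24.

3.24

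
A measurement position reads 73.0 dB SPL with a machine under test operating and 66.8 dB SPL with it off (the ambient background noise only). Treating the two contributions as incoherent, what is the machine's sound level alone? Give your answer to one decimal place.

Remove the background by subtracting linear intensities:
L_src = 10·log₁₀(10^(73.0/10) − 10^(66.8/10)) = 10·log₁₀(15170000) = 71.8 dB SPL.

71.8 dB SPL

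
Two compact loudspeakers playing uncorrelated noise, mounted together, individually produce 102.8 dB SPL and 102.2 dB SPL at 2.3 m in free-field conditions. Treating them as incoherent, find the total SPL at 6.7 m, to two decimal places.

Combined at 2.3 m: 10·log₁₀(10^(102.8/10)+10^(102.2/10)) = 105.521 dB SPL.
Then apply −20·log₁₀(6.7/2.3) = -9.287 dB → 96.23 dB SPL.

96.23 dB SPL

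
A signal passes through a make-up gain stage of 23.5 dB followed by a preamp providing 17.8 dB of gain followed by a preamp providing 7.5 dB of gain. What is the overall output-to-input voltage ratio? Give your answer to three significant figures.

Net gain = 23.5 + 17.8 + 7.5 = 48.8 dB.
Voltage ratio = 10^(48.8/20) = 275.

275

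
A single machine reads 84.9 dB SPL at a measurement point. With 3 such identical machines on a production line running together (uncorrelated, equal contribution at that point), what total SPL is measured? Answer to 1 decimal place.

89.7 dB SPL

3 equal incoherent sources raise the level by 10·log₁₀(3) = 4.77 dB.
L_total = 84.9 + 4.77 = 89.7 dB SPL.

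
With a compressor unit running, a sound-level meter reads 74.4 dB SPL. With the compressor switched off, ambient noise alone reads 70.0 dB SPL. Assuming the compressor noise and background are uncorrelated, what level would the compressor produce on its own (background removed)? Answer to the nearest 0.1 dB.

Remove the background by subtracting linear intensities:
L_src = 10·log₁₀(10^(74.4/10) − 10^(70.0/10)) = 10·log₁₀(17540000) = 72.4 dB SPL.

72.4 dB SPL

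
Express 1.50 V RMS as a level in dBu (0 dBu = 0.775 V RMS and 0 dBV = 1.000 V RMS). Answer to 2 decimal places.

+5.74 dBu

dBu = 20·log₁₀(V / 0.775 V).
20·log₁₀(1.50/0.775) = +5.74 dBu.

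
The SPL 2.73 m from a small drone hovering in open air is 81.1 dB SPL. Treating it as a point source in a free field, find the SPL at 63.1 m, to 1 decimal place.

53.8 dB SPL

Free-field point source: level drops by 20·log₁₀ of the distance ratio.
ΔL = −20·log₁₀(63.1/2.73) = -27.28 dB, so L₂ = 81.1 + (-27.28) = 53.8 dB SPL.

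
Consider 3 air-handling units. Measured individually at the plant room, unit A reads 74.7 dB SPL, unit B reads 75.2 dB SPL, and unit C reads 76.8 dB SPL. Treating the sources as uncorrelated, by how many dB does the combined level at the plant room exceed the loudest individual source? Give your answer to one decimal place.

3.6 dB

Incoherent sources sum as intensities:
L_total = 10·log₁₀(10^(74.7/10) + 10^(75.2/10) + 10^(76.8/10)) = 80.43 dB SPL.
Excess over the loudest (76.8 dB): 80.43 − 76.8 = 3.6 dB.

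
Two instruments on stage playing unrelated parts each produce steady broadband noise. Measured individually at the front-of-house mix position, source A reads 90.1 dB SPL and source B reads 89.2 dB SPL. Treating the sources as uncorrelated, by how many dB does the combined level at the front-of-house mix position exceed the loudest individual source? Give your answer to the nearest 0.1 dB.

2.6 dB

Add the sources as powers (linear), then convert back to dB:
L_total = 10·log₁₀(10^(90.1/10) + 10^(89.2/10)) = 92.68 dB SPL.
Excess over the loudest (90.1 dB): 92.68 − 90.1 = 2.6 dB.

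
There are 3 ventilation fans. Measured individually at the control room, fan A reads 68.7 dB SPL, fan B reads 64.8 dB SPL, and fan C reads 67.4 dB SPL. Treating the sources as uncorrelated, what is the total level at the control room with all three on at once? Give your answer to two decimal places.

72.02 dB SPL

Uncorrelated sources add in intensity (power), not in dB.
L_total = 10·log₁₀(10^(68.7/10) + 10^(64.8/10) + 10^(67.4/10)) = 10·log₁₀(15930000) = 72.02 dB SPL.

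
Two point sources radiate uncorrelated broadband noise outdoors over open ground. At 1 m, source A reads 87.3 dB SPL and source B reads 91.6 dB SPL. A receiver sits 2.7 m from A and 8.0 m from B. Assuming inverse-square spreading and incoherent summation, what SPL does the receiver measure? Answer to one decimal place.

79.8 dB SPL

At the listener: L_A = 87.3 − 20·log₁₀(2.7) = 78.67 dB; L_B = 91.6 − 20·log₁₀(8.0) = 73.54 dB.
Combined: 10·log₁₀(10^(78.67/10)+10^(73.54/10)) = 79.8 dB SPL.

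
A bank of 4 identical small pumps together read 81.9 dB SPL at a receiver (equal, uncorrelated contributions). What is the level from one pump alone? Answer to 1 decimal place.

75.9 dB SPL

4 equal incoherent sources add 10·log₁₀(4) = 6.02 dB over one source.
L_one = 81.9 − 6.02 = 75.9 dB SPL.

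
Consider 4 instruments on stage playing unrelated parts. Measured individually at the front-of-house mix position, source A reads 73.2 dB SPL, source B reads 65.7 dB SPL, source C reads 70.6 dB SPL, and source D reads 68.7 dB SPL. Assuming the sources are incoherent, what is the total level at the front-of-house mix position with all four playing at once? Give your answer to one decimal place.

76.4 dB SPL

Add the sources as powers (linear), then convert back to dB:
L_total = 10·log₁₀(10^(73.2/10) + 10^(65.7/10) + 10^(70.6/10) + 10^(68.7/10)) = 10·log₁₀(43500000) = 76.4 dB SPL.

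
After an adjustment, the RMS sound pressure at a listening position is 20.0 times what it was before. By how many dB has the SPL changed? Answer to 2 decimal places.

26.02 dB

Sound pressure is an amplitude quantity: ΔL = 20·log₁₀(p₂/p₁).
20·log₁₀(20.0) = 26.02 dB.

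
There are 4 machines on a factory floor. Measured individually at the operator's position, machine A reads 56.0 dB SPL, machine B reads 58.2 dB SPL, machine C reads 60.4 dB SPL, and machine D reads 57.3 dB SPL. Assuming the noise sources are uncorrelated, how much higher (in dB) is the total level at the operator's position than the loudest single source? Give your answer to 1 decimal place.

3.9 dB

Incoherent sources sum as intensities:
L_total = 10·log₁₀(10^(56.0/10) + 10^(58.2/10) + 10^(60.4/10) + 10^(57.3/10)) = 64.30 dB SPL.
Excess over the loudest (60.4 dB): 64.30 − 60.4 = 3.9 dB.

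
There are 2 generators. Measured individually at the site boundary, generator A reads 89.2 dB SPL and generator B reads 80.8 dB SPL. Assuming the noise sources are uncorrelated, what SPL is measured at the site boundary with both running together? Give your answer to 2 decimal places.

Add the sources as powers (linear), then convert back to dB:
L_total = 10·log₁₀(10^(89.2/10) + 10^(80.8/10)) = 10·log₁₀(952000000) = 89.79 dB SPL.

89.79 dB SPL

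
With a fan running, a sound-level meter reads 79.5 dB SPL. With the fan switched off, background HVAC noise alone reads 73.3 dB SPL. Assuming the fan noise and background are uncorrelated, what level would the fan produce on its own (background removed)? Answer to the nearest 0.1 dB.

78.3 dB SPL

Background correction is a power subtraction:
L_src = 10·log₁₀(10^(79.5/10) − 10^(73.3/10)) = 10·log₁₀(67750000) = 78.3 dB SPL.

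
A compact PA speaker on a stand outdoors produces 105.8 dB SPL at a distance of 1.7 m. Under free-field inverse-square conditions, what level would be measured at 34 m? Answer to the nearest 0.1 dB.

Free-field point source: level drops by 20·log₁₀ of the distance ratio.
ΔL = −20·log₁₀(34/1.7) = -26.02 dB, so L₂ = 105.8 + (-26.02) = 79.8 dB SPL.

79.8 dB SPL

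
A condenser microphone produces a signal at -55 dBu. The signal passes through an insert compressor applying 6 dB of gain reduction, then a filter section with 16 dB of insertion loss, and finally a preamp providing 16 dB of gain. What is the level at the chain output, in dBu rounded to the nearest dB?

-61 dBu

Gain stages sum in dB:
-55 − 6 − 16 + 16 = -61 dBu.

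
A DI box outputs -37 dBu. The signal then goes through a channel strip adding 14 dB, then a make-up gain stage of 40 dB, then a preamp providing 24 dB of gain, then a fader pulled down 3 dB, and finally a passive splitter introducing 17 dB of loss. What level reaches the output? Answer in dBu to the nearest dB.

+21 dBu

Cascaded gains and losses add directly in dB.
-37 + 14 + 40 + 24 − 3 − 17 = +21 dBu.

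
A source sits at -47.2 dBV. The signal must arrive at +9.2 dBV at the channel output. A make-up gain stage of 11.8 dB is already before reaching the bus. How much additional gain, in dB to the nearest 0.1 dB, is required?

The required make-up gain is the shortfall in the dB sum.
G = +9.2 − (-47.2) − 11.8 = 44.6 dB.

44.6 dB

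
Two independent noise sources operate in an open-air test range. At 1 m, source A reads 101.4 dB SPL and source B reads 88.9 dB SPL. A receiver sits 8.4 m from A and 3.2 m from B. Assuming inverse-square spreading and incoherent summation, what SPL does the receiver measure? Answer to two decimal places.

84.34 dB SPL

At the listener: L_A = 101.4 − 20·log₁₀(8.4) = 82.914 dB; L_B = 88.9 − 20·log₁₀(3.2) = 78.797 dB.
Combined: 10·log₁₀(10^(82.914/10)+10^(78.797/10)) = 84.34 dB SPL.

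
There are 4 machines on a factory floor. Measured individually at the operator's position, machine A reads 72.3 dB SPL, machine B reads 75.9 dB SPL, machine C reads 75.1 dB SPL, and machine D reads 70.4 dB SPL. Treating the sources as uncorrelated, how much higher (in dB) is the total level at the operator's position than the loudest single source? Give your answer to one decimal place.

Add the sources as powers (linear), then convert back to dB:
L_total = 10·log₁₀(10^(72.3/10) + 10^(75.9/10) + 10^(75.1/10) + 10^(70.4/10)) = 79.97 dB SPL.
Excess over the loudest (75.9 dB): 79.97 − 75.9 = 4.1 dB.

4.1 dB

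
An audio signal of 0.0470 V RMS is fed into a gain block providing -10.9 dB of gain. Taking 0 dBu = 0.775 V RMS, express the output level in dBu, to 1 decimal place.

-35.2 dBu

Input level: 20·log₁₀(0.0470/0.775) = -24.34 dBu.
Output: -24.34 − 10.9 = -35.2 dBu.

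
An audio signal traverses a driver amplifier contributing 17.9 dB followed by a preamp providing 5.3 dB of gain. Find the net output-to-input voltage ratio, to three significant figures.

Net gain = 17.9 + 5.3 = 23.2 dB.
Voltage ratio = 10^(23.2/20) = 14.5.

14.5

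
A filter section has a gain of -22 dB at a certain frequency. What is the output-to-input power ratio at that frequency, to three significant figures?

0.00631

Power ratio = 10^(dB/10).
10^(-22/10) = 10^(-2.200) = 0.00631.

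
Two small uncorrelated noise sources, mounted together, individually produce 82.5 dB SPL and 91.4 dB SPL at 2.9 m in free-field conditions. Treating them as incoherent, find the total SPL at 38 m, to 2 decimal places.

69.58 dB SPL

Combined at 2.9 m: 10·log₁₀(10^(82.5/10)+10^(91.4/10)) = 91.926 dB SPL.
Then apply −20·log₁₀(38/2.9) = -22.348 dB → 69.58 dB SPL.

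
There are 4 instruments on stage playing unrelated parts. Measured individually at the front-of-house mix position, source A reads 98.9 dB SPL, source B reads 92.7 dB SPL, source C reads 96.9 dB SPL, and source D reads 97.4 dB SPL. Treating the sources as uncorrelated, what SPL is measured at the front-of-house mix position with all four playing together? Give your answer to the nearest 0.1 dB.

103.0 dB SPL

Incoherent sources sum as intensities:
L_total = 10·log₁₀(10^(98.9/10) + 10^(92.7/10) + 10^(96.9/10) + 10^(97.4/10)) = 10·log₁₀(20018000000) = 103.0 dB SPL.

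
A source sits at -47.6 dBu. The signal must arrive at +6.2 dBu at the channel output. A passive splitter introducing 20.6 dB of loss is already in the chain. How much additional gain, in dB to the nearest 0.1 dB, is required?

74.4 dB

The required make-up gain is the shortfall in the dB sum.
G = +6.2 − (-47.6) + 20.6 = 74.4 dB.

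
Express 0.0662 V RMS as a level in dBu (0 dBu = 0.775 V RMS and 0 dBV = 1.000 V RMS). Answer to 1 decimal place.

-21.4 dBu

dBu = 20·log₁₀(V / 0.775 V).
20·log₁₀(0.0662/0.775) = -21.4 dBu.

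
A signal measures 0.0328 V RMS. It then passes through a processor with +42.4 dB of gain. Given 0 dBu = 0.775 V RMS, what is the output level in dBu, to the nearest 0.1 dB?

+14.9 dBu

Input level: 20·log₁₀(0.0328/0.775) = -27.47 dBu.
Output: -27.47 + 42.4 = +14.9 dBu.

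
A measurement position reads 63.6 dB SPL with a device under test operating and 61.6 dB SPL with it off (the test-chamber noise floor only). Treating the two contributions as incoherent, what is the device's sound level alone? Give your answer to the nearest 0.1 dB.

Subtract intensities: L_src = 10·log₁₀(10^(L_total/10) − 10^(L_bg/10)).
L_src = 10·log₁₀(10^(63.6/10) − 10^(61.6/10)) = 10·log₁₀(845400) = 59.3 dB SPL.

59.3 dB SPL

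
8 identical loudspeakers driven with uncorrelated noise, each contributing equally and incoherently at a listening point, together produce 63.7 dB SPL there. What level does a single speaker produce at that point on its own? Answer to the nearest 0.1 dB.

8 equal incoherent sources add 10·log₁₀(8) = 9.03 dB over one source.
L_one = 63.7 − 9.03 = 54.7 dB SPL.

54.7 dB SPL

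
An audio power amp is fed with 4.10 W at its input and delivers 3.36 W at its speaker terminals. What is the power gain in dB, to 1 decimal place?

-0.9 dB

For a power ratio, dB = 10·log₁₀(P₂/P₁).
10·log₁₀(3.36/4.10) = 10·log₁₀(0.8195) = -0.9 dB.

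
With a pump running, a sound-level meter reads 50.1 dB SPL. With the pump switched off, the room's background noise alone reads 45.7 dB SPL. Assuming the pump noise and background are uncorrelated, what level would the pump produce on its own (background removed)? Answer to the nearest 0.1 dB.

Subtract intensities: L_src = 10·log₁₀(10^(L_total/10) − 10^(L_bg/10)).
L_src = 10·log₁₀(10^(50.1/10) − 10^(45.7/10)) = 10·log₁₀(65180) = 48.1 dB SPL.

48.1 dB SPL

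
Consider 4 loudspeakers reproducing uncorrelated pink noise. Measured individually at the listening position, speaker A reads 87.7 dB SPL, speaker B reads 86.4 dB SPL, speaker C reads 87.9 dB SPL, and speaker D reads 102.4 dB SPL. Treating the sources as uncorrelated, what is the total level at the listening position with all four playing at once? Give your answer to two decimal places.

Uncorrelated sources add in intensity (power), not in dB.
L_total = 10·log₁₀(10^(87.7/10) + 10^(86.4/10) + 10^(87.9/10) + 10^(102.4/10)) = 10·log₁₀(19020000000) = 102.79 dB SPL.

102.79 dB SPL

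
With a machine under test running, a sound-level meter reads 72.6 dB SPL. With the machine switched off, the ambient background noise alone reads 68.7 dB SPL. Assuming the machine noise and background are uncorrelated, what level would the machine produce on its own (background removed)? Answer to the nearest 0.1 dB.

Remove the background by subtracting linear intensities:
L_src = 10·log₁₀(10^(72.6/10) − 10^(68.7/10)) = 10·log₁₀(10780000) = 70.3 dB SPL.

70.3 dB SPL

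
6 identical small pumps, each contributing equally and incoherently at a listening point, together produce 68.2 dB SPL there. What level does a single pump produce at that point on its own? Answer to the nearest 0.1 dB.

60.4 dB SPL

6 equal incoherent sources add 10·log₁₀(6) = 7.78 dB over one source.
L_one = 68.2 − 7.78 = 60.4 dB SPL.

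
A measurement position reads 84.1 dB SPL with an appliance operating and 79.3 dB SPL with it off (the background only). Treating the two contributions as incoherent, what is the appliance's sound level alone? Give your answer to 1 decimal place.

Subtract intensities: L_src = 10·log₁₀(10^(L_total/10) − 10^(L_bg/10)).
L_src = 10·log₁₀(10^(84.1/10) − 10^(79.3/10)) = 10·log₁₀(171900000) = 82.4 dB SPL.

82.4 dB SPL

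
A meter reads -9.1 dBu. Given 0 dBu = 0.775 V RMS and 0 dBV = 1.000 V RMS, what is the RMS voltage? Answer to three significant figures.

0.272 V

V = 0.775 V × 10^(-9.1/20).
= 0.775 × 0.3508 = 0.272 V.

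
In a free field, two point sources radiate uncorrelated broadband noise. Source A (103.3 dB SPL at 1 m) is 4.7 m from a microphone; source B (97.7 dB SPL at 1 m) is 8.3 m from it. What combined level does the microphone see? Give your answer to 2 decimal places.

At the listener: L_A = 103.3 − 20·log₁₀(4.7) = 89.858 dB; L_B = 97.7 − 20·log₁₀(8.3) = 79.318 dB.
Combined: 10·log₁₀(10^(89.858/10)+10^(79.318/10)) = 90.23 dB SPL.

90.23 dB SPL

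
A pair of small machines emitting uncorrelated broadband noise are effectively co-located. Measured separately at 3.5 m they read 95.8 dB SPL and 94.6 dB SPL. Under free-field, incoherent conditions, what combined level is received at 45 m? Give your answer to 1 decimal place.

Combined at 3.5 m: 10·log₁₀(10^(95.8/10)+10^(94.6/10)) = 98.25 dB SPL.
Then apply −20·log₁₀(45/3.5) = -22.18 dB → 76.1 dB SPL.

76.1 dB SPL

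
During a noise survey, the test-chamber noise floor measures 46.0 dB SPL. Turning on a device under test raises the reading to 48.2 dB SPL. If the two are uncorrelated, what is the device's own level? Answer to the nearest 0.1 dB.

44.2 dB SPL

Remove the background by subtracting linear intensities:
L_src = 10·log₁₀(10^(48.2/10) − 10^(46.0/10)) = 10·log₁₀(26260) = 44.2 dB SPL.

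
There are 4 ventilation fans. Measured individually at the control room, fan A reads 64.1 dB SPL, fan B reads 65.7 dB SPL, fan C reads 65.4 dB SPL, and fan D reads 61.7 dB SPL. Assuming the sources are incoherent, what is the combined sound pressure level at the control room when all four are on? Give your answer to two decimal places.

70.50 dB SPL

Uncorrelated sources add in intensity (power), not in dB.
L_total = 10·log₁₀(10^(64.1/10) + 10^(65.7/10) + 10^(65.4/10) + 10^(61.7/10)) = 10·log₁₀(11230000) = 70.50 dB SPL.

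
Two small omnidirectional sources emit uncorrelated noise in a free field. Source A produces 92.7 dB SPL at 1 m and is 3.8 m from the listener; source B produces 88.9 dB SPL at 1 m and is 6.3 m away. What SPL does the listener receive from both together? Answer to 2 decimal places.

81.72 dB SPL

At the listener: L_A = 92.7 − 20·log₁₀(3.8) = 81.104 dB; L_B = 88.9 − 20·log₁₀(6.3) = 72.913 dB.
Combined: 10·log₁₀(10^(81.104/10)+10^(72.913/10)) = 81.72 dB SPL.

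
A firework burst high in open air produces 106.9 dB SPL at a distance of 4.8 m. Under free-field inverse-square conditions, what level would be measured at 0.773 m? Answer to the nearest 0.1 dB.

For a point source in a free field, ΔL = −20·log₁₀(d₂/d₁).
ΔL = −20·log₁₀(0.773/4.8) = 15.86 dB, so L₂ = 106.9 + (15.86) = 122.8 dB SPL.

122.8 dB SPL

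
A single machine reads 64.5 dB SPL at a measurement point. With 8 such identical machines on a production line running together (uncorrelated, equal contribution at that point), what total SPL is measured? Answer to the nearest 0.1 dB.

8 equal incoherent sources raise the level by 10·log₁₀(8) = 9.03 dB.
L_total = 64.5 + 9.03 = 73.5 dB SPL.

73.5 dB SPL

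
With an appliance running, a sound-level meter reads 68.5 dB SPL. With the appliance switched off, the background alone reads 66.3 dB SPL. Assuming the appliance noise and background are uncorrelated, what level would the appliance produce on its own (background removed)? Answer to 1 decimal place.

Background correction is a power subtraction:
L_src = 10·log₁₀(10^(68.5/10) − 10^(66.3/10)) = 10·log₁₀(2814000) = 64.5 dB SPL.

64.5 dB SPL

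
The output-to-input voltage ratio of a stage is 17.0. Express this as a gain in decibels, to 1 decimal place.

24.6 dB

For a voltage ratio, dB = 20·log₁₀(V₂/V₁).
20·log₁₀(17.0) = 24.6 dB.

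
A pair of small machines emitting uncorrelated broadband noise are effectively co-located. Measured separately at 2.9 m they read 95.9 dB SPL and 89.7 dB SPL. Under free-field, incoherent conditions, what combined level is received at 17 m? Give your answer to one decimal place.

Combined at 2.9 m: 10·log₁₀(10^(95.9/10)+10^(89.7/10)) = 96.83 dB SPL.
Then apply −20·log₁₀(17/2.9) = -15.36 dB → 81.5 dB SPL.

81.5 dB SPL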